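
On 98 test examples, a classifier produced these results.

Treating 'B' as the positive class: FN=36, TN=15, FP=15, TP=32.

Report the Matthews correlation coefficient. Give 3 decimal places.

MCC = (TP·TN − FP·FN) / √((TP+FP)(TP+FN)(TN+FP)(TN+FN))
Numerator = 32·15 − 15·36 = -60
Denominator = √(47·68·30·51) = √4889880 = 2211.3073
MCC = -60 / 2211.3073 = -0.027

-0.027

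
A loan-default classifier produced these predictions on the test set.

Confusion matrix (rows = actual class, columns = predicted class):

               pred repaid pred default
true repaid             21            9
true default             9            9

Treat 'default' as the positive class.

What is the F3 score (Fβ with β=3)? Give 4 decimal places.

0.5000

Fβ = (1+β²)·TP / ((1+β²)·TP + β²·FN + FP), with β²=9
= 10·9 / (10·9 + 9·9 + 9) = 0.5000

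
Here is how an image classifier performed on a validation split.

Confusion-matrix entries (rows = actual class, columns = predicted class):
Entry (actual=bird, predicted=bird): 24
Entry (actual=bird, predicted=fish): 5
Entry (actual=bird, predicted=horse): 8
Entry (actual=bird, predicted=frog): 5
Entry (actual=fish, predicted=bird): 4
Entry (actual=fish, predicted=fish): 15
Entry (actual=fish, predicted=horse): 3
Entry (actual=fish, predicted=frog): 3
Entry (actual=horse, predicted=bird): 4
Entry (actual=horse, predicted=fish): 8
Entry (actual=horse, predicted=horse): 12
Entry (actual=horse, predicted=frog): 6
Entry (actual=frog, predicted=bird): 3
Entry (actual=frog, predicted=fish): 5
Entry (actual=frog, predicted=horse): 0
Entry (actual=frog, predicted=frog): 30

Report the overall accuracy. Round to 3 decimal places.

0.600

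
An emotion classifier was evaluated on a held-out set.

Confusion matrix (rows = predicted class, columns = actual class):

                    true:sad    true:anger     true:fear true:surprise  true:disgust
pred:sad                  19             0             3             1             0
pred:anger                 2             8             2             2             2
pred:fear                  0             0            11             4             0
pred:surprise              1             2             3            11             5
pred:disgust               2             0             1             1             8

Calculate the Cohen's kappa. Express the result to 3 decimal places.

0.555

Observed agreement pₒ = trace/N = 57/88 = 0.6477
Expected agreement pₑ = Σ (rowᵢ·colᵢ)/N² = (24·23 + 10·16 + 20·15 + 19·22 + 15·12)/88² = 0.2079
κ = (pₒ − pₑ)/(1 − pₑ) = (0.6477 − 0.2079)/(1 − 0.2079) = 0.555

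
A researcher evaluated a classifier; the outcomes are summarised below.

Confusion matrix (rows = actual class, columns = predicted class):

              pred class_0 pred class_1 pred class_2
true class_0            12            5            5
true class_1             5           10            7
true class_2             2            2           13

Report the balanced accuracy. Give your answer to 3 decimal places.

Balanced accuracy = mean of per-class recall.
  class_0: recall = 12/22 = 0.5455
  class_1: recall = 10/22 = 0.4545
  class_2: recall = 13/17 = 0.7647
Mean = (0.5455 + 0.4545 + 0.7647) / 3 = 0.588

0.588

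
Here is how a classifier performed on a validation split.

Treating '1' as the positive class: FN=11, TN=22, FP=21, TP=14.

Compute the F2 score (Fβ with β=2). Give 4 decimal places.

0.5185

Fβ = (1+β²)·TP / ((1+β²)·TP + β²·FN + FP), with β²=4
= 5·14 / (5·14 + 4·11 + 21) = 0.5185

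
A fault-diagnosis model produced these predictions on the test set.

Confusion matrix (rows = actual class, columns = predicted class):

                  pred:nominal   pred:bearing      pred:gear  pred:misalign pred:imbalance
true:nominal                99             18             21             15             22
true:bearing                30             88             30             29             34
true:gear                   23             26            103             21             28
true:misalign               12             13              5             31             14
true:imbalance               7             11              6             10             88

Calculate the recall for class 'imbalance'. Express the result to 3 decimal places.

Treat 'imbalance' as positive and all other classes as negative.
recall = TP/(TP+FN).
imbalance: TP=88, FN=7+11+6+10=34 → 88/122 = 0.7213

0.721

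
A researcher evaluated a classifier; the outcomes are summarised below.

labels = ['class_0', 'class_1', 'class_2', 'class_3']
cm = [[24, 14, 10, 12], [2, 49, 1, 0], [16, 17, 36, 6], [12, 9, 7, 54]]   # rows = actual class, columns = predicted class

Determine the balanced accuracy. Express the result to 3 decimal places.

Balanced accuracy = mean of per-class recall.
  class_0: recall = 24/60 = 0.4000
  class_1: recall = 49/52 = 0.9423
  class_2: recall = 36/75 = 0.4800
  class_3: recall = 54/82 = 0.6585
Mean = (0.4000 + 0.9423 + 0.4800 + 0.6585) / 4 = 0.620

0.620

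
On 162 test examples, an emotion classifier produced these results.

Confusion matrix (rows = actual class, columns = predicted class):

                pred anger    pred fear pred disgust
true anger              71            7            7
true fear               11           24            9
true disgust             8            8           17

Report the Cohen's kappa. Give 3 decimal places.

Observed agreement pₒ = trace/N = 112/162 = 0.6914
Expected agreement pₑ = Σ (rowᵢ·colᵢ)/N² = (85·90 + 44·39 + 33·33)/162² = 0.3984
κ = (pₒ − pₑ)/(1 − pₑ) = (0.6914 − 0.3984)/(1 − 0.3984) = 0.487

0.487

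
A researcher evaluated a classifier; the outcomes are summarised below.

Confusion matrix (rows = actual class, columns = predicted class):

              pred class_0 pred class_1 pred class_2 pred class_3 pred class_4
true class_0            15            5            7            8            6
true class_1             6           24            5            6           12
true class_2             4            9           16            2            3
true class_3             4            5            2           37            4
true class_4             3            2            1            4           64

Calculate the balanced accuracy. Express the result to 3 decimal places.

Balanced accuracy = mean of per-class recall.
  class_0: recall = 15/41 = 0.3659
  class_1: recall = 24/53 = 0.4528
  class_2: recall = 16/34 = 0.4706
  class_3: recall = 37/52 = 0.7115
  class_4: recall = 64/74 = 0.8649
Mean = (0.3659 + 0.4528 + 0.4706 + 0.7115 + 0.8649) / 5 = 0.573

0.573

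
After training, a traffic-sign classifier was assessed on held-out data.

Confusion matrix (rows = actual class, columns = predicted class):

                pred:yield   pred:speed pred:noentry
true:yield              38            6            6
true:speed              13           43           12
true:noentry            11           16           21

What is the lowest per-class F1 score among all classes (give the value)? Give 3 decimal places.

0.483

Per-class F1 score (2·TP/(2·TP+FP+FN)):
  yield: TP=38, FP=13+11=24, FN=6+6=12 → 76/112 = 0.6786
  speed: TP=43, FP=6+16=22, FN=13+12=25 → 86/133 = 0.6466
  noentry: TP=21, FP=6+12=18, FN=11+16=27 → 42/87 = 0.4828
Lowest is class 'noentry' with F1 score = 0.483.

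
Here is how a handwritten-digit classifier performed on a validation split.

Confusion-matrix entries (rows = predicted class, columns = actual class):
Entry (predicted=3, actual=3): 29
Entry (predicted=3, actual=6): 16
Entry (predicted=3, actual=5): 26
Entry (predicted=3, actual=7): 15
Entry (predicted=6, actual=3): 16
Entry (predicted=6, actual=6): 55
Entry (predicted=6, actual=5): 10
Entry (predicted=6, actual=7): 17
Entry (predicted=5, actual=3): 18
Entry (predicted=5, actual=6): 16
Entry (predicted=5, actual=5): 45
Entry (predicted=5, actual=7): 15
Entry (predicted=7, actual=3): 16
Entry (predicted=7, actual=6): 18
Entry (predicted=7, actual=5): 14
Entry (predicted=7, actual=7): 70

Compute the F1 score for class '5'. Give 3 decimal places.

0.476

Take TP from the diagonal, FP from the rest of the '5' prediction marginal, FN from the rest of the '5' actual marginal.
F1 score = 2·TP/(2·TP+FP+FN).
5: TP=45, FP=18+16+15=49, FN=26+10+14=50 → 90/189 = 0.4762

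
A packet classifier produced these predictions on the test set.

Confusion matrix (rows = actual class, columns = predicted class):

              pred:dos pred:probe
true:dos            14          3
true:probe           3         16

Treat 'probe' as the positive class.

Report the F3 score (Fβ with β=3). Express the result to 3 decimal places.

0.842

Fβ = (1+β²)·TP / ((1+β²)·TP + β²·FN + FP), with β²=9
= 10·16 / (10·16 + 9·3 + 3) = 0.842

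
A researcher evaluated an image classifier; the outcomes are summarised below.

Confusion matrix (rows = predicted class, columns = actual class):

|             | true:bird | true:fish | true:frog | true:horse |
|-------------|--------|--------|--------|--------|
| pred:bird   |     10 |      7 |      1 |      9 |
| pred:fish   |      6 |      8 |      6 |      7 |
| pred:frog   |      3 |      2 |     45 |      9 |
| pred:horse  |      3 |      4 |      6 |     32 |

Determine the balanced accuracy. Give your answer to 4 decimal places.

0.5432

Balanced accuracy = mean of per-class recall.
  bird: recall = 10/22 = 0.45455
  fish: recall = 8/21 = 0.38095
  frog: recall = 45/58 = 0.77586
  horse: recall = 32/57 = 0.56140
Mean = (0.45455 + 0.38095 + 0.77586 + 0.56140) / 4 = 0.5432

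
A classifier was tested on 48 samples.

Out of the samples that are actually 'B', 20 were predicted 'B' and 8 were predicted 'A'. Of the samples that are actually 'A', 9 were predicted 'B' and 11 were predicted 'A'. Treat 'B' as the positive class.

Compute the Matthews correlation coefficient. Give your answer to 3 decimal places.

0.266

MCC = (TP·TN − FP·FN) / √((TP+FP)(TP+FN)(TN+FP)(TN+FN))
Numerator = 20·11 − 9·8 = 148
Denominator = √(29·28·20·19) = √308560 = 555.4818
MCC = 148 / 555.4818 = 0.266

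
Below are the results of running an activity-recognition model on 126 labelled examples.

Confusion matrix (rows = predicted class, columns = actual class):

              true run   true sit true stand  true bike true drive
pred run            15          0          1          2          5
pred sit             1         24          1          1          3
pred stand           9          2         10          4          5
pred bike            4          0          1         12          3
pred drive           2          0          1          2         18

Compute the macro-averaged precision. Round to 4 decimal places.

Per-class precision (TP/(TP+FP)):
  run: TP=15, FP=0+1+2+5=8 → 15/23 = 0.65217
  sit: TP=24, FP=1+1+1+3=6 → 24/30 = 0.80000
  stand: TP=10, FP=9+2+4+5=20 → 10/30 = 0.33333
  bike: TP=12, FP=4+0+1+3=8 → 12/20 = 0.60000
  drive: TP=18, FP=2+0+1+2=5 → 18/23 = 0.78261
Macro-precision = mean = (0.65217 + 0.80000 + 0.33333 + 0.60000 + 0.78261) / 5 = 0.6336

0.6336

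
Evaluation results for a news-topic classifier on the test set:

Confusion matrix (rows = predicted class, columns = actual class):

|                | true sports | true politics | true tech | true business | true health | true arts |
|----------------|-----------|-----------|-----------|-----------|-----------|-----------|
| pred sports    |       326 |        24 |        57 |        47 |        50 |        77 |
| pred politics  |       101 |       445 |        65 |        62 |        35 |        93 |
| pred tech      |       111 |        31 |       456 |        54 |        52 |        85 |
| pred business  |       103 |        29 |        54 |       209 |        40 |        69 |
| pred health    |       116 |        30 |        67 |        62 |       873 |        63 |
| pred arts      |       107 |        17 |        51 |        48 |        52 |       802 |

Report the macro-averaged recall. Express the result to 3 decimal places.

0.610

Per-class recall (TP/(TP+FN)):
  sports: TP=326, FN=101+111+103+116+107=538 → 326/864 = 0.3773
  politics: TP=445, FN=24+31+29+30+17=131 → 445/576 = 0.7726
  tech: TP=456, FN=57+65+54+67+51=294 → 456/750 = 0.6080
  business: TP=209, FN=47+62+54+62+48=273 → 209/482 = 0.4336
  health: TP=873, FN=50+35+52+40+52=229 → 873/1102 = 0.7922
  arts: TP=802, FN=77+93+85+69+63=387 → 802/1189 = 0.6745
Macro-recall = mean = (0.3773 + 0.7726 + 0.6080 + 0.4336 + 0.7922 + 0.6745) / 6 = 0.610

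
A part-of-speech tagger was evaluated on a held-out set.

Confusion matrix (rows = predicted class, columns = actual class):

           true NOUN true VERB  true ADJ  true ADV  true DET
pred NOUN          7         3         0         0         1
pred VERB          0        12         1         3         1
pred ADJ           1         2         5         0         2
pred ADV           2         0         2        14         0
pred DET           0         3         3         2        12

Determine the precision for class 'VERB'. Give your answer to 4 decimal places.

0.7059

precision = TP/(TP+FP).
VERB: TP=12, FP=0+1+3+1=5 → 12/17 = 0.70588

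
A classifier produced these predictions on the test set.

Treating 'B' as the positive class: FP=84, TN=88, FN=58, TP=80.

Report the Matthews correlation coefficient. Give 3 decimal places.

0.091

MCC = (TP·TN − FP·FN) / √((TP+FP)(TP+FN)(TN+FP)(TN+FN))
Numerator = 80·88 − 84·58 = 2168
Denominator = √(164·138·172·146) = √568334784 = 23839.7732
MCC = 2168 / 23839.7732 = 0.091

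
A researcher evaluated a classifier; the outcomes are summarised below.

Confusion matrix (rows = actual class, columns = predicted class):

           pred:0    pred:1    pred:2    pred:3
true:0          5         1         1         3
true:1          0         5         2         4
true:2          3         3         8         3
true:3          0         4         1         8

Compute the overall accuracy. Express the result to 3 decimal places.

Accuracy = trace / total = (5+5+8+8=26) / 51 = 26/51 = 0.510

0.510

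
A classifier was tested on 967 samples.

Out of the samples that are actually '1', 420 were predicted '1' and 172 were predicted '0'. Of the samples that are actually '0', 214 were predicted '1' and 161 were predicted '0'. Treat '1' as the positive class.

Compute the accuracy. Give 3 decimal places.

Accuracy = (TP+TN)/N = (420+161)/967 = 0.601

0.601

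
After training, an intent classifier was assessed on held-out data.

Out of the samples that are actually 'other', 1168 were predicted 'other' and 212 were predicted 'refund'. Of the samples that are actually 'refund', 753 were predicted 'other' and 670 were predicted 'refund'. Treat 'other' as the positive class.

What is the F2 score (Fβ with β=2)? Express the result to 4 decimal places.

Fβ = (1+β²)·TP / ((1+β²)·TP + β²·FN + FP), with β²=4
= 5·1168 / (5·1168 + 4·212 + 753) = 0.7848

0.7848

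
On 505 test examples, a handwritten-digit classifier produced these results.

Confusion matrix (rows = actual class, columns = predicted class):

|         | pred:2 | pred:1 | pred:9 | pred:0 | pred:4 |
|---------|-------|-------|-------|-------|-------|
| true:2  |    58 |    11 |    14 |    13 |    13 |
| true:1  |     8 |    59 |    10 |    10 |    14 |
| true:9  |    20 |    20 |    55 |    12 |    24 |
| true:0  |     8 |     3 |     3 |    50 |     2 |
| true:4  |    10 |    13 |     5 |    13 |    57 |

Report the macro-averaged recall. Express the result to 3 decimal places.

0.575

Per-class recall (TP/(TP+FN)):
  2: TP=58, FN=11+14+13+13=51 → 58/109 = 0.5321
  1: TP=59, FN=8+10+10+14=42 → 59/101 = 0.5842
  9: TP=55, FN=20+20+12+24=76 → 55/131 = 0.4198
  0: TP=50, FN=8+3+3+2=16 → 50/66 = 0.7576
  4: TP=57, FN=10+13+5+13=41 → 57/98 = 0.5816
Macro-recall = mean = (0.5321 + 0.5842 + 0.4198 + 0.7576 + 0.5816) / 5 = 0.575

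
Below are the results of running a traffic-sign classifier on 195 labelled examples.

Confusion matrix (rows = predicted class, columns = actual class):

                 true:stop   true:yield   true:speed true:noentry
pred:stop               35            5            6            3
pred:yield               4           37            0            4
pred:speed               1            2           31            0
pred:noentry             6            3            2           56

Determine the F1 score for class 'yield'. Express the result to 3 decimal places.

0.804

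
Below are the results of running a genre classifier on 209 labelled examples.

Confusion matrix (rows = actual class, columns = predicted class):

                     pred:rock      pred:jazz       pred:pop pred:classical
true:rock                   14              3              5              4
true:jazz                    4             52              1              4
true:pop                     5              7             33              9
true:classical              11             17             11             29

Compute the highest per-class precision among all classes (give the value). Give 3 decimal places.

Per-class precision (TP/(TP+FP)):
  rock: TP=14, FP=4+5+11=20 → 14/34 = 0.4118
  jazz: TP=52, FP=3+7+17=27 → 52/79 = 0.6582
  pop: TP=33, FP=5+1+11=17 → 33/50 = 0.6600
  classical: TP=29, FP=4+4+9=17 → 29/46 = 0.6304
Highest is class 'pop' with precision = 0.660.

0.660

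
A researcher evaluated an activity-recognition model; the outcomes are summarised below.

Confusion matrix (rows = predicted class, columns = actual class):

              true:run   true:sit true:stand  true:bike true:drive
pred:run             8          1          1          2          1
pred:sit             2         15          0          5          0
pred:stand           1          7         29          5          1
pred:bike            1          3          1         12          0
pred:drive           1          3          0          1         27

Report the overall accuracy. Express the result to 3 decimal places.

Accuracy = trace / total = (8+15+29+12+27=91) / 127 = 91/127 = 0.717

0.717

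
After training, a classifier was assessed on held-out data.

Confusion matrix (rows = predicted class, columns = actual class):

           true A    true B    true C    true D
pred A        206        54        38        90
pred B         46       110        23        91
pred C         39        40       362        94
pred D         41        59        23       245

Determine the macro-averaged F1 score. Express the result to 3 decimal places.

Per-class F1 score (2·TP/(2·TP+FP+FN)):
  A: TP=206, FP=54+38+90=182, FN=46+39+41=126 → 412/720 = 0.5722
  B: TP=110, FP=46+23+91=160, FN=54+40+59=153 → 220/533 = 0.4128
  C: TP=362, FP=39+40+94=173, FN=38+23+23=84 → 724/981 = 0.7380
  D: TP=245, FP=41+59+23=123, FN=90+91+94=275 → 490/888 = 0.5518
Macro-F1 score = mean = (0.5722 + 0.4128 + 0.7380 + 0.5518) / 4 = 0.569

0.569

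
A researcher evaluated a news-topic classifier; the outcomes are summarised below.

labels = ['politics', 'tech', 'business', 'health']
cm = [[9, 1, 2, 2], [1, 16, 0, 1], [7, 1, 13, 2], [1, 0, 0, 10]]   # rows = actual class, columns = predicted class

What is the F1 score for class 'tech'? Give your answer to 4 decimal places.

One-vs-rest for 'tech': TP = diagonal; FP = other classes predicted 'tech'; FN = 'tech' predicted as other.
F1 score = 2·TP/(2·TP+FP+FN).
tech: TP=16, FP=1+1+0=2, FN=1+0+1=2 → 32/36 = 0.88889

0.8889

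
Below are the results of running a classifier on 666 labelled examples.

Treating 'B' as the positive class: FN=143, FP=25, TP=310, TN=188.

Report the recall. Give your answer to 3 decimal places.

Recall = TP/(TP+FN) = 310/(310+143) = 310/453 = 0.684

0.684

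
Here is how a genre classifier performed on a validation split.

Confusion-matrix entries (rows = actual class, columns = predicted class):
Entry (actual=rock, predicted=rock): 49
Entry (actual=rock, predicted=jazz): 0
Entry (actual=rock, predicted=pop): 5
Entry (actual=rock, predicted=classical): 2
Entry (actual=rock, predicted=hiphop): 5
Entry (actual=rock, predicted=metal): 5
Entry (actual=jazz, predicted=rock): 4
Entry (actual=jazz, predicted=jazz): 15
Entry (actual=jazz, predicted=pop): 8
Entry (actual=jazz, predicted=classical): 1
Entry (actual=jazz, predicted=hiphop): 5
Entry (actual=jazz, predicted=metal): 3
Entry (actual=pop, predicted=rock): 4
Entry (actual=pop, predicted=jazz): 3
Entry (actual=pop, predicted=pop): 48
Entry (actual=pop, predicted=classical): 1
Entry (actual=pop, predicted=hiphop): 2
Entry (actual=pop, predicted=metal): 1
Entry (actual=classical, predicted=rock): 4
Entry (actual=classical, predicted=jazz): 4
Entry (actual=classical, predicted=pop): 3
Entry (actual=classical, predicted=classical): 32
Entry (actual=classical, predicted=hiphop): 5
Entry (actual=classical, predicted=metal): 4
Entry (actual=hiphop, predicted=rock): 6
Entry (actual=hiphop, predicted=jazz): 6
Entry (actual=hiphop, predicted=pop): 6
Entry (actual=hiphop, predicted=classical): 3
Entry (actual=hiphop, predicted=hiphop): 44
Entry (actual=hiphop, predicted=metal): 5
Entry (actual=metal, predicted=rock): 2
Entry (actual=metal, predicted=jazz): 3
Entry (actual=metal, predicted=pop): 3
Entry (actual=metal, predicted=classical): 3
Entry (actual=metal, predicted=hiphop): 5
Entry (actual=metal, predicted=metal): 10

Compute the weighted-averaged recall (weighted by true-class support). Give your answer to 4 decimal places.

0.6408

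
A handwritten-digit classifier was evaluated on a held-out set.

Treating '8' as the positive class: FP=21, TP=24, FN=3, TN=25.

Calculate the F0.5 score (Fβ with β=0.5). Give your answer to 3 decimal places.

Fβ = (1+β²)·TP / ((1+β²)·TP + β²·FN + FP), with β²=1/4
= 1.25·24 / (1.25·24 + 0.25·3 + 21) = 0.580

0.580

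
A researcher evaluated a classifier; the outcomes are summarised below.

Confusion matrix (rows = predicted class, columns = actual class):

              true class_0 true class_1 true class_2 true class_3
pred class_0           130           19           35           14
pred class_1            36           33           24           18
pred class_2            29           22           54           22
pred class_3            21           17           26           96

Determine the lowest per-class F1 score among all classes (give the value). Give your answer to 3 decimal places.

0.327

Per-class F1 score (2·TP/(2·TP+FP+FN)):
  class_0: TP=130, FP=19+35+14=68, FN=36+29+21=86 → 260/414 = 0.6280
  class_1: TP=33, FP=36+24+18=78, FN=19+22+17=58 → 66/202 = 0.3267
  class_2: TP=54, FP=29+22+22=73, FN=35+24+26=85 → 108/266 = 0.4060
  class_3: TP=96, FP=21+17+26=64, FN=14+18+22=54 → 192/310 = 0.6194
Lowest is class 'class_1' with F1 score = 0.327.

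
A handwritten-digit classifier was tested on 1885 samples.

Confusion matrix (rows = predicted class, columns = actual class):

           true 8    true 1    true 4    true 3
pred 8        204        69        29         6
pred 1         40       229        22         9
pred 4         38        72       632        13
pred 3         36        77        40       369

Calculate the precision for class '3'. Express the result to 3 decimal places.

0.707

One-vs-rest for '3': TP = diagonal; FP = other classes predicted '3'; FN = '3' predicted as other.
precision = TP/(TP+FP).
3: TP=369, FP=36+77+40=153 → 369/522 = 0.7069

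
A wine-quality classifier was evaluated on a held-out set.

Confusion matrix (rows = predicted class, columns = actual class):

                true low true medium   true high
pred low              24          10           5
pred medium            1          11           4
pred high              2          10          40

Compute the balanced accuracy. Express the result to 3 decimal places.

Balanced accuracy = mean of per-class recall.
  low: recall = 24/27 = 0.8889
  medium: recall = 11/31 = 0.3548
  high: recall = 40/49 = 0.8163
Mean = (0.8889 + 0.3548 + 0.8163) / 3 = 0.687

0.687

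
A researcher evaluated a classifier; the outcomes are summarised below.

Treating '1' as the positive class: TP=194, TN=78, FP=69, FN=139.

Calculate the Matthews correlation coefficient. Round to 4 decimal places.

MCC = (TP·TN − FP·FN) / √((TP+FP)(TP+FN)(TN+FP)(TN+FN))
Numerator = 194·78 − 69·139 = 5541
Denominator = √(263·333·147·217) = √2793682521 = 52855.2979
MCC = 5541 / 52855.2979 = 0.1048

0.1048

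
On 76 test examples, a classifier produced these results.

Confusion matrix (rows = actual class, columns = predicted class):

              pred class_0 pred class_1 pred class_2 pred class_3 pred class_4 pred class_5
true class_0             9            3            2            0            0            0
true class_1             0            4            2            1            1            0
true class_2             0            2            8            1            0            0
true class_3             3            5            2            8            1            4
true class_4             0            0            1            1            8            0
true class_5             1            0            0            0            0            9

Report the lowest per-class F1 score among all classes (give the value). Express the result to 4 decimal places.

0.3636

Per-class F1 score (2·TP/(2·TP+FP+FN)):
  class_0: TP=9, FP=0+0+3+0+1=4, FN=3+2+0+0+0=5 → 18/27 = 0.66667
  class_1: TP=4, FP=3+2+5+0+0=10, FN=0+2+1+1+0=4 → 8/22 = 0.36364
  class_2: TP=8, FP=2+2+2+1+0=7, FN=0+2+1+0+0=3 → 16/26 = 0.61538
  class_3: TP=8, FP=0+1+1+1+0=3, FN=3+5+2+1+4=15 → 16/34 = 0.47059
  class_4: TP=8, FP=0+1+0+1+0=2, FN=0+0+1+1+0=2 → 16/20 = 0.80000
  class_5: TP=9, FP=0+0+0+4+0=4, FN=1+0+0+0+0=1 → 18/23 = 0.78261
Lowest is class 'class_1' with F1 score = 0.3636.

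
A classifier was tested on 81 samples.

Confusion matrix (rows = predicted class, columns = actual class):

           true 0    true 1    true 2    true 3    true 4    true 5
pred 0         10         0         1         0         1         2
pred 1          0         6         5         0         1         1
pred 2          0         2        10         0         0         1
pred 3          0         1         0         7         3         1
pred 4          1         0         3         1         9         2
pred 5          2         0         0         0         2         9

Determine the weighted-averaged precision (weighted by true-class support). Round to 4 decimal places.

Per-class precision (TP/(TP+FP)):
  0: TP=10, FP=0+1+0+1+2=4 → 10/14 = 0.71429
  1: TP=6, FP=0+5+0+1+1=7 → 6/13 = 0.46154
  2: TP=10, FP=0+2+0+0+1=3 → 10/13 = 0.76923
  3: TP=7, FP=0+1+0+3+1=5 → 7/12 = 0.58333
  4: TP=9, FP=1+0+3+1+2=7 → 9/16 = 0.56250
  5: TP=9, FP=2+0+0+0+2=4 → 9/13 = 0.69231
Weighted-precision = Σ (supportᵢ/N)·precisionᵢ with N=81: (13/81)·0.71429 + (9/81)·0.46154 + (19/81)·0.76923 + (8/81)·0.58333 + (16/81)·0.56250 + (16/81)·0.69231 = 0.6518

0.6518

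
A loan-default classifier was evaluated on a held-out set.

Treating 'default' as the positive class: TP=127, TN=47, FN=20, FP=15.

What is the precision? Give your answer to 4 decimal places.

Precision = TP/(TP+FP) = 127/(127+15) = 127/142 = 0.8944

0.8944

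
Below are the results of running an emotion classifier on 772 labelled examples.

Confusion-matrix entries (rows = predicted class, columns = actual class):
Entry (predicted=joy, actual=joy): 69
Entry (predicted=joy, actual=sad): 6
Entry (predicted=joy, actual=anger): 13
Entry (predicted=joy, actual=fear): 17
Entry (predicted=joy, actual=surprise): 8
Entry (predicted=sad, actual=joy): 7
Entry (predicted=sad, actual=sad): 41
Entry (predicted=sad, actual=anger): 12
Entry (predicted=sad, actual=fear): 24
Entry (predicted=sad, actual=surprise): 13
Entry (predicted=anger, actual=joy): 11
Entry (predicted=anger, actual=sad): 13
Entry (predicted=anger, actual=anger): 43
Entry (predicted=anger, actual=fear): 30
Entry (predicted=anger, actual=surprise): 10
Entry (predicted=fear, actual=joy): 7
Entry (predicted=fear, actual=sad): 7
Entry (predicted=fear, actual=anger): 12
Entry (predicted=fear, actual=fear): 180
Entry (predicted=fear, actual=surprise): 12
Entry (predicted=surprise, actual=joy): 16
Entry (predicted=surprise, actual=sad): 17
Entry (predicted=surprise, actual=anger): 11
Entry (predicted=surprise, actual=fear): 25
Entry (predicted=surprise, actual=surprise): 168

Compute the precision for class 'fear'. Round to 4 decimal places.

0.8257

precision = TP/(TP+FP).
fear: TP=180, FP=7+7+12+12=38 → 180/218 = 0.82569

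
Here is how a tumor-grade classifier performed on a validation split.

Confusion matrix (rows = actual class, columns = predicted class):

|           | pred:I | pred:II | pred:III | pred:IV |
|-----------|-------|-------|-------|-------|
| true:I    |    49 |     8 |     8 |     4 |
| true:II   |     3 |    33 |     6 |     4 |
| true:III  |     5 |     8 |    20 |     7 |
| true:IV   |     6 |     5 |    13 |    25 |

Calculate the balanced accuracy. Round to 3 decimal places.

Balanced accuracy = mean of per-class recall.
  I: recall = 49/69 = 0.7101
  II: recall = 33/46 = 0.7174
  III: recall = 20/40 = 0.5000
  IV: recall = 25/49 = 0.5102
Mean = (0.7101 + 0.7174 + 0.5000 + 0.5102) / 4 = 0.609

0.609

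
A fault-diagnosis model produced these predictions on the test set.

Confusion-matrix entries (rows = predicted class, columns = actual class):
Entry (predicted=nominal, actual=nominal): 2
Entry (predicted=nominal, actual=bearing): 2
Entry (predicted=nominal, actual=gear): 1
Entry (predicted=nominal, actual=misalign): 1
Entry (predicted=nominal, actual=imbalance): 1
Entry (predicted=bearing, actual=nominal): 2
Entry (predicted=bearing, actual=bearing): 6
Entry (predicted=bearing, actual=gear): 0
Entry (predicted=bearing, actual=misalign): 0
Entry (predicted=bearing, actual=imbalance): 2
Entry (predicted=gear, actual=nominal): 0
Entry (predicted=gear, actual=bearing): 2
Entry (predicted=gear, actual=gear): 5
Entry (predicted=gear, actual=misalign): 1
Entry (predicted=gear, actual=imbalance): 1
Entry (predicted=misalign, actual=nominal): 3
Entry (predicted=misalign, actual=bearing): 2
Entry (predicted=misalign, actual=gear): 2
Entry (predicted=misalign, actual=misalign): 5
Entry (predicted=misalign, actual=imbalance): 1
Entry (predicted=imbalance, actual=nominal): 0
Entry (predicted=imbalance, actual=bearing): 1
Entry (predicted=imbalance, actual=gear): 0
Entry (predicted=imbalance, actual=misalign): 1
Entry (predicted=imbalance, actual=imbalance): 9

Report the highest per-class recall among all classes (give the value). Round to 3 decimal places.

Per-class recall (TP/(TP+FN)):
  nominal: TP=2, FN=2+0+3+0=5 → 2/7 = 0.2857
  bearing: TP=6, FN=2+2+2+1=7 → 6/13 = 0.4615
  gear: TP=5, FN=1+0+2+0=3 → 5/8 = 0.6250
  misalign: TP=5, FN=1+0+1+1=3 → 5/8 = 0.6250
  imbalance: TP=9, FN=1+2+1+1=5 → 9/14 = 0.6429
Highest is class 'imbalance' with recall = 0.643.

0.643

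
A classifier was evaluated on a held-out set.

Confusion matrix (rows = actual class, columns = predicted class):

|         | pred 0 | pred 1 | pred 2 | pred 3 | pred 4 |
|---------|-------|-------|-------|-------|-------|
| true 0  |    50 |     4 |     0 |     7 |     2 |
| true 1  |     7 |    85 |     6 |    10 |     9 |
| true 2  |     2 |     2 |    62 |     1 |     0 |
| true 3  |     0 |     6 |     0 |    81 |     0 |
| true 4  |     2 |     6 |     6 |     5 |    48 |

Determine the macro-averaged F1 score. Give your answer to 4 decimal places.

0.8137

Per-class F1 score (2·TP/(2·TP+FP+FN)):
  0: TP=50, FP=7+2+0+2=11, FN=4+0+7+2=13 → 100/124 = 0.80645
  1: TP=85, FP=4+2+6+6=18, FN=7+6+10+9=32 → 170/220 = 0.77273
  2: TP=62, FP=0+6+0+6=12, FN=2+2+1+0=5 → 124/141 = 0.87943
  3: TP=81, FP=7+10+1+5=23, FN=0+6+0+0=6 → 162/191 = 0.84817
  4: TP=48, FP=2+9+0+0=11, FN=2+6+6+5=19 → 96/126 = 0.76190
Macro-F1 score = mean = (0.80645 + 0.77273 + 0.87943 + 0.84817 + 0.76190) / 5 = 0.8137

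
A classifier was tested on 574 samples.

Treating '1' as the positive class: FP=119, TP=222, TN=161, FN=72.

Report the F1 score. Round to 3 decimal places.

0.699

Precision = TP/(TP+FP) = 222/341 = 0.6510
Recall = TP/(TP+FN) = 222/294 = 0.7551
F1 = 2·TP/(2·TP+FP+FN) = 444/635 = 0.699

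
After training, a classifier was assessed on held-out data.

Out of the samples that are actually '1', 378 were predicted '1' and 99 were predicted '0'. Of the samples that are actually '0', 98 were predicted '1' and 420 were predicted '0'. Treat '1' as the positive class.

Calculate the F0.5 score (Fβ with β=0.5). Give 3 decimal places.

0.794

Fβ = (1+β²)·TP / ((1+β²)·TP + β²·FN + FP), with β²=1/4
= 1.25·378 / (1.25·378 + 0.25·99 + 98) = 0.794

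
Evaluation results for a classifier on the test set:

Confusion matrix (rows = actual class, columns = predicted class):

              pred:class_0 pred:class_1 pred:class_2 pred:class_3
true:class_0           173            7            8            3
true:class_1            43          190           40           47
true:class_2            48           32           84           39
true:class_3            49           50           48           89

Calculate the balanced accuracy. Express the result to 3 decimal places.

0.573

Balanced accuracy = mean of per-class recall.
  class_0: recall = 173/191 = 0.9058
  class_1: recall = 190/320 = 0.5938
  class_2: recall = 84/203 = 0.4138
  class_3: recall = 89/236 = 0.3771
Mean = (0.9058 + 0.5938 + 0.4138 + 0.3771) / 4 = 0.573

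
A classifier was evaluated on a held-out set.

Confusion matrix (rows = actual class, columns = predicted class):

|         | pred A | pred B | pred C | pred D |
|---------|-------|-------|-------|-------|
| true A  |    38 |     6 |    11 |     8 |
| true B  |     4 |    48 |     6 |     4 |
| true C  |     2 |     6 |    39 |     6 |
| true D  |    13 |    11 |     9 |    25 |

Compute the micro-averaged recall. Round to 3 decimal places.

Micro-averaging pools counts across classes: ΣTP=150, ΣFP=86, ΣFN=86.
Micro-recall = TP/(TP+FN) on pooled counts = 0.636 (equals overall accuracy in single-label multiclass).

0.636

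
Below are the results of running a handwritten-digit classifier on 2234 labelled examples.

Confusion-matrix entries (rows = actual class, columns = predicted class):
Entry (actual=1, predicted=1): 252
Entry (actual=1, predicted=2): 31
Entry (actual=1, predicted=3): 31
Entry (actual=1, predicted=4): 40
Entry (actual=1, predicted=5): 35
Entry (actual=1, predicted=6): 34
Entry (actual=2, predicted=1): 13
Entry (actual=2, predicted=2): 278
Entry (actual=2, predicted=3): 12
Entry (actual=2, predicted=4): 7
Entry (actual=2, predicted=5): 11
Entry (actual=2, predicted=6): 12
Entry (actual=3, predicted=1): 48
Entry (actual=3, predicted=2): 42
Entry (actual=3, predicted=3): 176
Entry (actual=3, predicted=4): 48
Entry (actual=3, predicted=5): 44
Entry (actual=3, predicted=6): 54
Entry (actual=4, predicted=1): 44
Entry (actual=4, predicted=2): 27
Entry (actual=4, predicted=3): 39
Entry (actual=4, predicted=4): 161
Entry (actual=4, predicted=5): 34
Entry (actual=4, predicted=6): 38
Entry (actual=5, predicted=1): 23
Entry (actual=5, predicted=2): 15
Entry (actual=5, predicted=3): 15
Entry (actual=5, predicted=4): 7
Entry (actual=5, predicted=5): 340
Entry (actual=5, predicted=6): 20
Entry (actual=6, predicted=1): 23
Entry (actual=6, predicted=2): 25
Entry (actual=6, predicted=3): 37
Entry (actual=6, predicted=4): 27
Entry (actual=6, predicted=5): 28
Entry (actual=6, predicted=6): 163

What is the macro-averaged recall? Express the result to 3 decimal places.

Per-class recall (TP/(TP+FN)):
  1: TP=252, FN=31+31+40+35+34=171 → 252/423 = 0.5957
  2: TP=278, FN=13+12+7+11+12=55 → 278/333 = 0.8348
  3: TP=176, FN=48+42+48+44+54=236 → 176/412 = 0.4272
  4: TP=161, FN=44+27+39+34+38=182 → 161/343 = 0.4694
  5: TP=340, FN=23+15+15+7+20=80 → 340/420 = 0.8095
  6: TP=163, FN=23+25+37+27+28=140 → 163/303 = 0.5380
Macro-recall = mean = (0.5957 + 0.8348 + 0.4272 + 0.4694 + 0.8095 + 0.5380) / 6 = 0.612

0.612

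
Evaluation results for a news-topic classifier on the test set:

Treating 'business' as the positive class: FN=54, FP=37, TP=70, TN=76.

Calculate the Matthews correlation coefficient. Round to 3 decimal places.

0.238

MCC = (TP·TN − FP·FN) / √((TP+FP)(TP+FN)(TN+FP)(TN+FN))
Numerator = 70·76 − 37·54 = 3322
Denominator = √(107·124·113·130) = √194906920 = 13960.9068
MCC = 3322 / 13960.9068 = 0.238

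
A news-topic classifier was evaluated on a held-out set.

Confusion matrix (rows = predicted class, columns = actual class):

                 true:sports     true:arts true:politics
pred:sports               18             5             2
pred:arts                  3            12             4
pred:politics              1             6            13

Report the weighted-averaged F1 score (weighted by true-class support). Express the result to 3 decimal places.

Per-class F1 score (2·TP/(2·TP+FP+FN)):
  sports: TP=18, FP=5+2=7, FN=3+1=4 → 36/47 = 0.7660
  arts: TP=12, FP=3+4=7, FN=5+6=11 → 24/42 = 0.5714
  politics: TP=13, FP=1+6=7, FN=2+4=6 → 26/39 = 0.6667
Weighted-F1 score = Σ (supportᵢ/N)·F1 scoreᵢ with N=64: (22/64)·0.7660 + (23/64)·0.5714 + (19/64)·0.6667 = 0.667

0.667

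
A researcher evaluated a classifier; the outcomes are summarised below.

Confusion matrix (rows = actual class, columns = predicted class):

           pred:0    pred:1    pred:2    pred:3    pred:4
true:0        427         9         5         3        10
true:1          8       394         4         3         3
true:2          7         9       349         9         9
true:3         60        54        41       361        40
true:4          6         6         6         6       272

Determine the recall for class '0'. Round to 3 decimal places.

0.941

Treat '0' as positive and all other classes as negative.
recall = TP/(TP+FN).
0: TP=427, FN=9+5+3+10=27 → 427/454 = 0.9405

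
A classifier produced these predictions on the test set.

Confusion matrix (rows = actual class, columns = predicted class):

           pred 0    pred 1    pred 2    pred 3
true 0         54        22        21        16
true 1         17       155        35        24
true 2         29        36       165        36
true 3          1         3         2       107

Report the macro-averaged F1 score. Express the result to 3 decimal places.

0.649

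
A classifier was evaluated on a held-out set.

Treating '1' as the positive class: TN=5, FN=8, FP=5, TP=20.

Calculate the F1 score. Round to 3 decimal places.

Precision = TP/(TP+FP) = 20/25 = 0.8000
Recall = TP/(TP+FN) = 20/28 = 0.7143
F1 = 2·TP/(2·TP+FP+FN) = 40/53 = 0.755

0.755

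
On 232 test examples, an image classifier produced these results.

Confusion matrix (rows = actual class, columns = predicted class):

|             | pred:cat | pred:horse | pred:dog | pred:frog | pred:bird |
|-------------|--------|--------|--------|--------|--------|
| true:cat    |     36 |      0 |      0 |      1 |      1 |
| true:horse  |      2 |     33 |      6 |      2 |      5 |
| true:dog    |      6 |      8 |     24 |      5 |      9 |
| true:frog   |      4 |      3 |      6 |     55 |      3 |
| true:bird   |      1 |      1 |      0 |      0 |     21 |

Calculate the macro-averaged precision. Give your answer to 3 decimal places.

0.709

Per-class precision (TP/(TP+FP)):
  cat: TP=36, FP=2+6+4+1=13 → 36/49 = 0.7347
  horse: TP=33, FP=0+8+3+1=12 → 33/45 = 0.7333
  dog: TP=24, FP=0+6+6+0=12 → 24/36 = 0.6667
  frog: TP=55, FP=1+2+5+0=8 → 55/63 = 0.8730
  bird: TP=21, FP=1+5+9+3=18 → 21/39 = 0.5385
Macro-precision = mean = (0.7347 + 0.7333 + 0.6667 + 0.8730 + 0.5385) / 5 = 0.709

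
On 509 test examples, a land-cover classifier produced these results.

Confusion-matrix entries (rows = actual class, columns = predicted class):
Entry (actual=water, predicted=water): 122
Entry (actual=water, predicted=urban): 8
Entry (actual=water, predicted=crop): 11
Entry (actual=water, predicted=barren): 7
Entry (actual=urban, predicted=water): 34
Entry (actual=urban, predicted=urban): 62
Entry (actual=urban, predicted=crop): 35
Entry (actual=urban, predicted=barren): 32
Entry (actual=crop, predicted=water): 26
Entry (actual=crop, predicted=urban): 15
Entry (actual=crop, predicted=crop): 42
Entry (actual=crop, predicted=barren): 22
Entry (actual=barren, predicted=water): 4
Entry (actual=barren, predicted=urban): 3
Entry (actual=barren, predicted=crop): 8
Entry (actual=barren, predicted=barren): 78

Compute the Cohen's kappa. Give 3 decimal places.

Observed agreement pₒ = trace/N = 304/509 = 0.5972
Expected agreement pₑ = Σ (rowᵢ·colᵢ)/N² = (148·186 + 163·88 + 105·96 + 93·139)/509² = 0.2504
κ = (pₒ − pₑ)/(1 − pₑ) = (0.5972 − 0.2504)/(1 − 0.2504) = 0.463

0.463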